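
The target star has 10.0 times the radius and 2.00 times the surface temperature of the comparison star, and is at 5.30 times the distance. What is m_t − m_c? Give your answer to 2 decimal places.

-4.39

L_t/L_c = (10.0)²(2.00)⁴ = 1600.
F_t/F_c = (L_t/L_c)/(d_t/d_c)² = 1600/28.09 = 56.96.
m_t − m_c = −2.5 log₁₀(56.96) = -4.39.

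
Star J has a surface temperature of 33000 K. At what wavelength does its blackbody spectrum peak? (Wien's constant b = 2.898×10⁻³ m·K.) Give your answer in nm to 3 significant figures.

87.8 nm

λ_max = b/T = 2.898×10⁻³ / 33000 = 8.78×10^-8 m = 87.82 nm.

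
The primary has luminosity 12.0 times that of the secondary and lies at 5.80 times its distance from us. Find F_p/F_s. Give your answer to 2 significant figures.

F = L/(4πd²), so F_p/F_s = (L_p/L_s) / (d_p/d_s)²
= 12.0 / (5.80)² = 12.0 / 33.64 = 0.3567.

0.36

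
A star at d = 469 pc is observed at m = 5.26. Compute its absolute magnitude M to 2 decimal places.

-3.10

M = m − 5 log₁₀(d/10 pc) = 5.26 − 5 log₁₀(469/10)
  = 5.26 − 5 × 1.671 = 5.26 − 8.36 = -3.10.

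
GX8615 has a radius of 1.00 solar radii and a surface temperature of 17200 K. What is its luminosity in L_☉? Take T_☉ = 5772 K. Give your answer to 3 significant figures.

L/L_☉ = (R/R_☉)² (T/T_☉)⁴ = (1.00)² × (17200/5772)⁴
       = 1.000 × (2.980)⁴ = 1.000 × 78.85 = 78.85.

78.9 L_☉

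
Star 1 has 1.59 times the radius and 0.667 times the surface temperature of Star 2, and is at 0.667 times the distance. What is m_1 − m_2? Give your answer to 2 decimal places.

-0.13

L_1/L_2 = (1.59)²(0.667)⁴ = 0.5004.
F_1/F_2 = (L_1/L_2)/(d_1/d_2)² = 0.5004/0.4449 = 1.125.
m_1 − m_2 = −2.5 log₁₀(1.125) = -0.13.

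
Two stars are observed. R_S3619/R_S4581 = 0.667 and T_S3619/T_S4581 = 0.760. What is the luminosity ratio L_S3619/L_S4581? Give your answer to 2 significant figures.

From the Stefan–Boltzmann law, L ∝ R²T⁴, so
L_S3619/L_S4581 = (R_S3619/R_S4581)² (T_S3619/T_S4581)⁴ = (0.667)² × (0.760)⁴ = 0.4449 × 0.3336 = 0.1484.

0.15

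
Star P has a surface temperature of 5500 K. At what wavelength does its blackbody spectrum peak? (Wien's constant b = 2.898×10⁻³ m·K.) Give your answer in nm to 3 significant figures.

λ_max = b/T = 2.898×10⁻³ / 5500 = 5.27×10^-7 m = 526.9 nm.

527 nm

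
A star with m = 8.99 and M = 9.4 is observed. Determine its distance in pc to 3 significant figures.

m − M = 5 log₁₀(d/10 pc)
8.99 − (9.4) = -0.41 = 5 log₁₀(d/10)
d = 10 × 10^(-0.41/5) = 10 × 10^-0.082 = 8.279 pc.

8.28 pc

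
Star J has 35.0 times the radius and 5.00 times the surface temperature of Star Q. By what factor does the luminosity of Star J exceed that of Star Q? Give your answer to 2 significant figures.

From the Stefan–Boltzmann law, L ∝ R²T⁴, so
L_J/L_Q = (R_J/R_Q)² (T_J/T_Q)⁴ = (35.0)² × (5.00)⁴ = 1225 × 625.0 = 7.656×10^5.

7.7×10^5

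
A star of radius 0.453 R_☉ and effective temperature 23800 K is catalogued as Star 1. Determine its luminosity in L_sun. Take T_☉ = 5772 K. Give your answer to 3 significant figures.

L/L_☉ = (R/R_☉)² (T/T_☉)⁴ = (0.453)² × (23800/5772)⁴
       = 0.2052 × (4.123)⁴ = 0.2052 × 289.1 = 59.32.

59.3 L_sun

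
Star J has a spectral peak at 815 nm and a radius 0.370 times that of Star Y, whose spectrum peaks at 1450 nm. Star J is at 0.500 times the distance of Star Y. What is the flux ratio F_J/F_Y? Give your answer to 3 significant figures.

Wien's law: T_J/T_Y = λ_Y/λ_J = 1450/815 = 1.779.
L_J/L_Y = (R_J/R_Y)²(T_J/T_Y)⁴ = (0.370)²(1.779)⁴ = 1.372.
F_J/F_Y = (L_J/L_Y)/(d_J/d_Y)² = 1.372/(0.500)² = 5.487.

5.49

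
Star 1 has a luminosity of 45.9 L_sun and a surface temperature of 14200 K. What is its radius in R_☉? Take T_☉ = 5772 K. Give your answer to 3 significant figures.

1.12 R_☉

R/R_☉ = √(L/L_☉) / (T/T_☉)² = √(45.9) / (2.460)²
       = 6.775 / 6.052 = 1.119.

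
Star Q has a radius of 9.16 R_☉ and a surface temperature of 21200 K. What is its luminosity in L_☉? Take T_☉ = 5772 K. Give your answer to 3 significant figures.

L/L_☉ = (R/R_☉)² (T/T_☉)⁴ = (9.16)² × (21200/5772)⁴
       = 83.91 × (3.673)⁴ = 83.91 × 182.0 = 1.527×10^4.

1.53×10^4 L_☉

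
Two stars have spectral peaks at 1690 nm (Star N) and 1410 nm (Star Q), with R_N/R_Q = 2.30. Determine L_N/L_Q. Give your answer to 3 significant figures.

Wien's law gives T ∝ 1/λ_max, so T_N/T_Q = λ_Q/λ_N = 1410/1690 = 0.8343.
Then L ∝ R²T⁴ gives L_N/L_Q = (2.30)² × (0.8343)⁴ = 5.290 × 0.4845 = 2.563.

2.56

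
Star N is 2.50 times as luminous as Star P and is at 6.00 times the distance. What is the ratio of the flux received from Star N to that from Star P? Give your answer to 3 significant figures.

0.0694

F = L/(4πd²), so F_N/F_P = (L_N/L_P) / (d_N/d_P)²
= 2.50 / (6.00)² = 2.50 / 36.00 = 0.06944.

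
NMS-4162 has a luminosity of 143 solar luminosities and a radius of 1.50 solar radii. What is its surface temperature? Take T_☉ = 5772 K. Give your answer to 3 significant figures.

1.63×10^4 K

T/T_☉ = (L/L_☉)^(1/4) / (R/R_☉)^(1/2)
T = 5772 × (143)^(1/4) / √(1.50) = 5772 × 3.458 / 1.225 = 1.630×10^4 K.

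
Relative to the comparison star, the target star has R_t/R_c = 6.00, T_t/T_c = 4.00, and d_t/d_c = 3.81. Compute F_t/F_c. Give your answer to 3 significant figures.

L_t/L_c = (R_t/R_c)²(T_t/T_c)⁴ = (6.00)² × (4.00)⁴ = 9216.
F_t/F_c = (L_t/L_c)/(d_t/d_c)² = 9216 / (3.81)² = 634.9.

635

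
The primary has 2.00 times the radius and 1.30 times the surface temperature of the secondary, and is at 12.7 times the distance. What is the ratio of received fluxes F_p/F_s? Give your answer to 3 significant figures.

L_p/L_s = (R_p/R_s)²(T_p/T_s)⁴ = (2.00)² × (1.30)⁴ = 11.42.
F_p/F_s = (L_p/L_s)/(d_p/d_s)² = 11.42 / (12.7)² = 0.07083.

0.0708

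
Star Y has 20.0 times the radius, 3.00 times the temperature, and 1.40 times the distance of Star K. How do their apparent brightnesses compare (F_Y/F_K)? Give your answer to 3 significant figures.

L_Y/L_K = (R_Y/R_K)²(T_Y/T_K)⁴ = (20.0)² × (3.00)⁴ = 3.240×10^4.
F_Y/F_K = (L_Y/L_K)/(d_Y/d_K)² = 3.240×10^4 / (1.40)² = 1.653×10^4.

1.65×10^4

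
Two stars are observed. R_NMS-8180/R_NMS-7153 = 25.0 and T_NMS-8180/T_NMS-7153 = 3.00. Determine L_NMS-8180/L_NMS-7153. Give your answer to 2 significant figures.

5.1×10^4

From the Stefan–Boltzmann law, L ∝ R²T⁴, so
L_NMS-8180/L_NMS-7153 = (R_NMS-8180/R_NMS-7153)² (T_NMS-8180/T_NMS-7153)⁴ = (25.0)² × (3.00)⁴ = 625.0 × 81.00 = 5.062×10^4.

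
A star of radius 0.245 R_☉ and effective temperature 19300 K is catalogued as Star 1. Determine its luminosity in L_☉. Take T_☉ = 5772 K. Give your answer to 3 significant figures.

7.50 L_☉

L/L_☉ = (R/R_☉)² (T/T_☉)⁴ = (0.245)² × (19300/5772)⁴
       = 0.06002 × (3.344)⁴ = 0.06002 × 125.0 = 7.503.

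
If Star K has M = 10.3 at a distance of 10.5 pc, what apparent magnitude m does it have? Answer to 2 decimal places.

10.41

m = M + 5 log₁₀(d/10 pc) = 10.3 + 5 log₁₀(10.5/10)
  = 10.3 + 5 × 0.021 = 10.3 + 0.11 = 10.41.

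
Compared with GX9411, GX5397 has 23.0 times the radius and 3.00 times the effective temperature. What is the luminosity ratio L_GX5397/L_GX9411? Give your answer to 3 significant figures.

From the Stefan–Boltzmann law, L ∝ R²T⁴, so
L_GX5397/L_GX9411 = (R_GX5397/R_GX9411)² (T_GX5397/T_GX9411)⁴ = (23.0)² × (3.00)⁴ = 529.0 × 81.00 = 4.285×10^4.

4.28×10^4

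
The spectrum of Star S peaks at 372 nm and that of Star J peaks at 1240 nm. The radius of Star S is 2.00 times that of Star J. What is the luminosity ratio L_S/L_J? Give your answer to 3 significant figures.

494

Wien's law gives T ∝ 1/λ_max, so T_S/T_J = λ_J/λ_S = 1240/372 = 3.333.
Then L ∝ R²T⁴ gives L_S/L_J = (2.00)² × (3.333)⁴ = 4.000 × 123.5 = 493.8.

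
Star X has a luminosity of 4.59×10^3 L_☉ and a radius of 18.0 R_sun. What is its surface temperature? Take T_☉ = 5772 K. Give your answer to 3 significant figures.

T/T_☉ = (L/L_☉)^(1/4) / (R/R_☉)^(1/2)
T = 5772 × (4.59×10^3)^(1/4) / √(18.0) = 5772 × 8.231 / 4.243 = 1.120×10^4 K.

1.12×10^4 K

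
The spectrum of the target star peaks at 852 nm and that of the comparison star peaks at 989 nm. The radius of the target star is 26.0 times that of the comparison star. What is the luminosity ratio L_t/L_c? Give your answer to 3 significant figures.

1.23×10^3

Wien's law gives T ∝ 1/λ_max, so T_t/T_c = λ_c/λ_t = 989/852 = 1.161.
Then L ∝ R²T⁴ gives L_t/L_c = (26.0)² × (1.161)⁴ = 676.0 × 1.816 = 1227.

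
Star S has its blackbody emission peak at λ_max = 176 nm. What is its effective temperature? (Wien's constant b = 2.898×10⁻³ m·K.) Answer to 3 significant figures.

1.65×10^4 K

T = b/λ_max = 2.898×10⁻³ / (176×10⁻⁹) = 1.647×10^4 K.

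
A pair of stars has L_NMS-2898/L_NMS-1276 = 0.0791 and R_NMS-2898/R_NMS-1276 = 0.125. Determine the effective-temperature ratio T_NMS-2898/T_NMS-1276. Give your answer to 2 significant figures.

L ∝ R²T⁴ gives T ∝ (L/R²)^(1/4), so
T_NMS-2898/T_NMS-1276 = (0.0791 / 0.125²)^(1/4) = (5.062)^(1/4) = 1.500.

1.5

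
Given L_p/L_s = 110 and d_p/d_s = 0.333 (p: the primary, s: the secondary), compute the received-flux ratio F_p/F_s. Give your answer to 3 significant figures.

F = L/(4πd²), so F_p/F_s = (L_p/L_s) / (d_p/d_s)²
= 110 / (0.333)² = 110 / 0.1109 = 992.0.

992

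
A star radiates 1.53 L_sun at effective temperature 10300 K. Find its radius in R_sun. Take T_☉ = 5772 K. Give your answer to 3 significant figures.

0.388 R_sun

R/R_☉ = √(L/L_☉) / (T/T_☉)² = √(1.53) / (1.784)²
       = 1.237 / 3.184 = 0.3884.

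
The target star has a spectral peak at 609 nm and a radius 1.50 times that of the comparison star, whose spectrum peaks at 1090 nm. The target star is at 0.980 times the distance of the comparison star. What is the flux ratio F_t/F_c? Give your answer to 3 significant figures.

Wien's law: T_t/T_c = λ_c/λ_t = 1090/609 = 1.790.
L_t/L_c = (R_t/R_c)²(T_t/T_c)⁴ = (1.50)²(1.790)⁴ = 23.09.
F_t/F_c = (L_t/L_c)/(d_t/d_c)² = 23.09/(0.980)² = 24.04.

24.0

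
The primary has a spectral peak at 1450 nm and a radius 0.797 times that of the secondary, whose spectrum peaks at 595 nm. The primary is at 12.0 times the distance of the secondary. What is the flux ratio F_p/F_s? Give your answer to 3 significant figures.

1.25×10^-4

Wien's law: T_p/T_s = λ_s/λ_p = 595/1450 = 0.4103.
L_p/L_s = (R_p/R_s)²(T_p/T_s)⁴ = (0.797)²(0.4103)⁴ = 0.01801.
F_p/F_s = (L_p/L_s)/(d_p/d_s)² = 0.01801/(12.0)² = 1.251×10^-4.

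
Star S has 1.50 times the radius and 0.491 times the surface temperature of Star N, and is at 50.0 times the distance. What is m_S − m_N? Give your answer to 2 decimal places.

10.70

L_S/L_N = (1.50)²(0.491)⁴ = 0.1308.
F_S/F_N = (L_S/L_N)/(d_S/d_N)² = 0.1308/2500 = 5.231×10^-5.
m_S − m_N = −2.5 log₁₀(5.231×10^-5) = 10.70.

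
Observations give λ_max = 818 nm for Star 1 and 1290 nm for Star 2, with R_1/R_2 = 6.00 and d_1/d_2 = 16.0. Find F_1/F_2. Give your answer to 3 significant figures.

Wien's law: T_1/T_2 = λ_2/λ_1 = 1290/818 = 1.577.
L_1/L_2 = (R_1/R_2)²(T_1/T_2)⁴ = (6.00)²(1.577)⁴ = 222.7.
F_1/F_2 = (L_1/L_2)/(d_1/d_2)² = 222.7/(16.0)² = 0.8698.

0.870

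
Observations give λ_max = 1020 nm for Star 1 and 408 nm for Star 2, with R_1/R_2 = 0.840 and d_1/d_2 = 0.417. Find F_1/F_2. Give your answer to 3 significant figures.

Wien's law: T_1/T_2 = λ_2/λ_1 = 408/1020 = 0.4000.
L_1/L_2 = (R_1/R_2)²(T_1/T_2)⁴ = (0.840)²(0.4000)⁴ = 0.01806.
F_1/F_2 = (L_1/L_2)/(d_1/d_2)² = 0.01806/(0.417)² = 0.1039.

0.104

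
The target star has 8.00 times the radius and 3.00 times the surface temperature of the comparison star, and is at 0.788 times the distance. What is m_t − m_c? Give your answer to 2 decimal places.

L_t/L_c = (8.00)²(3.00)⁴ = 5184.
F_t/F_c = (L_t/L_c)/(d_t/d_c)² = 5184/0.6209 = 8349.
m_t − m_c = −2.5 log₁₀(8349) = -9.80.

-9.80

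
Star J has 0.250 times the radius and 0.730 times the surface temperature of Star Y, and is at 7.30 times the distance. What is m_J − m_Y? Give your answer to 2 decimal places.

8.69

L_J/L_Y = (0.250)²(0.730)⁴ = 0.01775.
F_J/F_Y = (L_J/L_Y)/(d_J/d_Y)² = 0.01775/53.29 = 3.331×10^-4.
m_J − m_Y = −2.5 log₁₀(3.331×10^-4) = 8.69.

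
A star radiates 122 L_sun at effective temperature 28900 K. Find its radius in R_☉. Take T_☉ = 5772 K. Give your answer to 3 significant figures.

0.441 R_☉

R/R_☉ = √(L/L_☉) / (T/T_☉)² = √(122) / (5.007)²
       = 11.05 / 25.07 = 0.4406.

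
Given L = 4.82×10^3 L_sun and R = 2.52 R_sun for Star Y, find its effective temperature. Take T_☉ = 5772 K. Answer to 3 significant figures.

T/T_☉ = (L/L_☉)^(1/4) / (R/R_☉)^(1/2)
T = 5772 × (4.82×10^3)^(1/4) / √(2.52) = 5772 × 8.332 / 1.587 = 3.030×10^4 K.

3.03×10^4 K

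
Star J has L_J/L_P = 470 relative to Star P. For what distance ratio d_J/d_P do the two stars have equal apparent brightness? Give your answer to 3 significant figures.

21.7

Equal flux requires L_J/d_J² = L_P/d_P², so d_J/d_P = √(L_J/L_P)
= √(470) = 21.68.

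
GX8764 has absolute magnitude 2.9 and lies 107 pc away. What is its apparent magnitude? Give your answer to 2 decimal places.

8.05

m = M + 5 log₁₀(d/10 pc) = 2.9 + 5 log₁₀(107/10)
  = 2.9 + 5 × 1.029 = 2.9 + 5.15 = 8.05.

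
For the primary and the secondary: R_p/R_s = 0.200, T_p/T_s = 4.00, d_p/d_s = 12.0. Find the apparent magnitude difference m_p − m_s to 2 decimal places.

2.87

L_p/L_s = (0.200)²(4.00)⁴ = 10.24.
F_p/F_s = (L_p/L_s)/(d_p/d_s)² = 10.24/144.0 = 0.07111.
m_p − m_s = −2.5 log₁₀(0.07111) = 2.87.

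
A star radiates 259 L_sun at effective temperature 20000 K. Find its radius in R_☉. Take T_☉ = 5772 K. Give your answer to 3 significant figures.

R/R_☉ = √(L/L_☉) / (T/T_☉)² = √(259) / (3.465)²
       = 16.09 / 12.01 = 1.340.

1.34 R_☉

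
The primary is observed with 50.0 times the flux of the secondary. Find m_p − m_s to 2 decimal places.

-4.25

m_p − m_s = −2.5 log₁₀(F_p/F_s) = −2.5 log₁₀(50.0) = −2.5 × (1.699) = -4.247.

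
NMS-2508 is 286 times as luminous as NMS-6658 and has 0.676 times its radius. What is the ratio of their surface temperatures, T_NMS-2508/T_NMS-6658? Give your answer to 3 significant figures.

L ∝ R²T⁴ gives T ∝ (L/R²)^(1/4), so
T_NMS-2508/T_NMS-6658 = (286 / 0.676²)^(1/4) = (625.9)^(1/4) = 5.002.

5.00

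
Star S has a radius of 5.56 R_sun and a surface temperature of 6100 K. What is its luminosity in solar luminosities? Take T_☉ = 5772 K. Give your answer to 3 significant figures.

L/L_☉ = (R/R_☉)² (T/T_☉)⁴ = (5.56)² × (6100/5772)⁴
       = 30.91 × (1.057)⁴ = 30.91 × 1.247 = 38.56.

38.6 solar luminosities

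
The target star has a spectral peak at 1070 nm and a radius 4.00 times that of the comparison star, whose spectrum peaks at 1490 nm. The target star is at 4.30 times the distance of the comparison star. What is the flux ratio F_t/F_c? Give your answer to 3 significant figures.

Wien's law: T_t/T_c = λ_c/λ_t = 1490/1070 = 1.393.
L_t/L_c = (R_t/R_c)²(T_t/T_c)⁴ = (4.00)²(1.393)⁴ = 60.16.
F_t/F_c = (L_t/L_c)/(d_t/d_c)² = 60.16/(4.30)² = 3.254.

3.25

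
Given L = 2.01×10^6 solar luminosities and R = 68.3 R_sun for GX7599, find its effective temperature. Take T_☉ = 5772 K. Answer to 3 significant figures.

T/T_☉ = (L/L_☉)^(1/4) / (R/R_☉)^(1/2)
T = 5772 × (2.01×10^6)^(1/4) / √(68.3) = 5772 × 37.65 / 8.264 = 2.630×10^4 K.

2.63×10^4 K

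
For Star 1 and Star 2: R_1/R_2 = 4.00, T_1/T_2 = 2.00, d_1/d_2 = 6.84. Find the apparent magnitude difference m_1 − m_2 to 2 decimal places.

L_1/L_2 = (4.00)²(2.00)⁴ = 256.0.
F_1/F_2 = (L_1/L_2)/(d_1/d_2)² = 256.0/46.79 = 5.472.
m_1 − m_2 = −2.5 log₁₀(5.472) = -1.85.

-1.85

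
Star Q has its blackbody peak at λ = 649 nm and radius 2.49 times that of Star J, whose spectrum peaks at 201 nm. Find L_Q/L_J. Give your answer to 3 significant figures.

0.0570

Wien's law gives T ∝ 1/λ_max, so T_Q/T_J = λ_J/λ_Q = 201/649 = 0.3097.
Then L ∝ R²T⁴ gives L_Q/L_J = (2.49)² × (0.3097)⁴ = 6.200 × 0.009200 = 0.05704.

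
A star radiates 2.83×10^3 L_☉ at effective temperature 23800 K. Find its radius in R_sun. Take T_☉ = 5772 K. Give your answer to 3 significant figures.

3.13 R_sun

R/R_☉ = √(L/L_☉) / (T/T_☉)² = √(2.83×10^3) / (4.123)²
       = 53.20 / 17.00 = 3.129.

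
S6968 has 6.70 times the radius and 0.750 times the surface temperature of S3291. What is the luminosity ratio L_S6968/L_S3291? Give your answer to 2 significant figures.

From the Stefan–Boltzmann law, L ∝ R²T⁴, so
L_S6968/L_S3291 = (R_S6968/R_S3291)² (T_S6968/T_S3291)⁴ = (6.70)² × (0.750)⁴ = 44.89 × 0.3164 = 14.20.

14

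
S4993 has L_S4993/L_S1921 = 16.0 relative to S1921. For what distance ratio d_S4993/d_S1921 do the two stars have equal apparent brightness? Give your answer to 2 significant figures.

Equal flux requires L_S4993/d_S4993² = L_S1921/d_S1921², so d_S4993/d_S1921 = √(L_S4993/L_S1921)
= √(16.0) = 4.000.

4.0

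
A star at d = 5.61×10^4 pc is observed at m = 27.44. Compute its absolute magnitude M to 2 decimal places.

M = m − 5 log₁₀(d/10 pc) = 27.44 − 5 log₁₀(5.61×10^4/10)
  = 27.44 − 5 × 3.749 = 27.44 − 18.74 = 8.70.

8.70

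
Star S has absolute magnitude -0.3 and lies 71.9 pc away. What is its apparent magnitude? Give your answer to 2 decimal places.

m = M + 5 log₁₀(d/10 pc) = -0.3 + 5 log₁₀(71.9/10)
  = -0.3 + 5 × 0.857 = -0.3 + 4.28 = 3.98.

3.98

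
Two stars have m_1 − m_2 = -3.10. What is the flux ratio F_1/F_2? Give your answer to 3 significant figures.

17.4

F_1/F_2 = 10^(−(m_1 − m_2)/2.5) = 10^(3.10/2.5) = 10^1.240 = 17.38.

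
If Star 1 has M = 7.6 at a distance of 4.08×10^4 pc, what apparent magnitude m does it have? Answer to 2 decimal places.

m = M + 5 log₁₀(d/10 pc) = 7.6 + 5 log₁₀(4.08×10^4/10)
  = 7.6 + 5 × 3.611 = 7.6 + 18.05 = 25.65.

25.65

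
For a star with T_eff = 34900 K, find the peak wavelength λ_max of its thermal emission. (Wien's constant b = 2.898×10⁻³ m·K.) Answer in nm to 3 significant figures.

83.0 nm

λ_max = b/T = 2.898×10⁻³ / 34900 = 8.30×10^-8 m = 83.04 nm.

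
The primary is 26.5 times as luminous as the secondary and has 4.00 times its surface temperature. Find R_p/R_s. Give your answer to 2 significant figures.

0.32

L ∝ R²T⁴ gives R ∝ √L / T², so
R_p/R_s = √(26.5) / (4.00)² = 5.148 / 16.00 = 0.3217.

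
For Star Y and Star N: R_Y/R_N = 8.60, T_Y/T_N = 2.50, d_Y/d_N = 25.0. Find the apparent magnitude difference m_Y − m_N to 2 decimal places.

L_Y/L_N = (8.60)²(2.50)⁴ = 2889.
F_Y/F_N = (L_Y/L_N)/(d_Y/d_N)² = 2889/625.0 = 4.622.
m_Y − m_N = −2.5 log₁₀(4.622) = -1.66.

-1.66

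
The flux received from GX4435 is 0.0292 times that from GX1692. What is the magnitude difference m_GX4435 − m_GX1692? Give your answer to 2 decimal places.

m_GX4435 − m_GX1692 = −2.5 log₁₀(F_GX4435/F_GX1692) = −2.5 log₁₀(0.0292) = −2.5 × (-1.535) = 3.837.

3.84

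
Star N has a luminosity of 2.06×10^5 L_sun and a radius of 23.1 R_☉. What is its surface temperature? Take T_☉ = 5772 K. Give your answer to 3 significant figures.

T/T_☉ = (L/L_☉)^(1/4) / (R/R_☉)^(1/2)
T = 5772 × (2.06×10^5)^(1/4) / √(23.1) = 5772 × 21.30 / 4.806 = 2.559×10^4 K.

2.56×10^4 K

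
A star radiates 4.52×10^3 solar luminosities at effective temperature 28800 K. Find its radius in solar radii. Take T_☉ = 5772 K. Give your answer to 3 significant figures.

2.70 solar radii

R/R_☉ = √(L/L_☉) / (T/T_☉)² = √(4.52×10^3) / (4.990)²
       = 67.23 / 24.90 = 2.700.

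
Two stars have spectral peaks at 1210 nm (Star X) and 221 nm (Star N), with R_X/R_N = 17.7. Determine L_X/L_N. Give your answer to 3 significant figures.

0.349

Wien's law gives T ∝ 1/λ_max, so T_X/T_N = λ_N/λ_X = 221/1210 = 0.1826.
Then L ∝ R²T⁴ gives L_X/L_N = (17.7)² × (0.1826)⁴ = 313.3 × 0.001113 = 0.3486.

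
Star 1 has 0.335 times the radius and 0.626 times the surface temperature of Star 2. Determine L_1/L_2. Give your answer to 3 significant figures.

0.0172

From the Stefan–Boltzmann law, L ∝ R²T⁴, so
L_1/L_2 = (R_1/R_2)² (T_1/T_2)⁴ = (0.335)² × (0.626)⁴ = 0.1122 × 0.1536 = 0.01723.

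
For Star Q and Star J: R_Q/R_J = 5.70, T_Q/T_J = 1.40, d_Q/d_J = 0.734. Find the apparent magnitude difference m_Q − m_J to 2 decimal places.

-5.91

L_Q/L_J = (5.70)²(1.40)⁴ = 124.8.
F_Q/F_J = (L_Q/L_J)/(d_Q/d_J)² = 124.8/0.5388 = 231.7.
m_Q − m_J = −2.5 log₁₀(231.7) = -5.91.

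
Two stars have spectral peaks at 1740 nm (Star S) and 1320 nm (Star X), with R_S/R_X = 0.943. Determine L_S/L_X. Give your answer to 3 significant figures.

0.295

Wien's law gives T ∝ 1/λ_max, so T_S/T_X = λ_X/λ_S = 1320/1740 = 0.7586.
Then L ∝ R²T⁴ gives L_S/L_X = (0.943)² × (0.7586)⁴ = 0.8892 × 0.3312 = 0.2945.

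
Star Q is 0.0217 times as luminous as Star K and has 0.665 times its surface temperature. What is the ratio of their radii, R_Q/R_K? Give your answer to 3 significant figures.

0.333

L ∝ R²T⁴ gives R ∝ √L / T², so
R_Q/R_K = √(0.0217) / (0.665)² = 0.1473 / 0.4422 = 0.3331.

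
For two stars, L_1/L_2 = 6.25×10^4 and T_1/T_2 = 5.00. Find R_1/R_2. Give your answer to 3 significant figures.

10.0

L ∝ R²T⁴ gives R ∝ √L / T², so
R_1/R_2 = √(6.25×10^4) / (5.00)² = 250.0 / 25.00 = 10.00.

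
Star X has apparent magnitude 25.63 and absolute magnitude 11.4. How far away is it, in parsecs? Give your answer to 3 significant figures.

7.01×10^3 pc

m − M = 5 log₁₀(d/10 pc)
25.63 − (11.4) = 14.23 = 5 log₁₀(d/10)
d = 10 × 10^(14.23/5) = 10 × 10^2.846 = 7015 pc.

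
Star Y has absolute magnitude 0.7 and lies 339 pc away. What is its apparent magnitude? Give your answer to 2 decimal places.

8.35

m = M + 5 log₁₀(d/10 pc) = 0.7 + 5 log₁₀(339/10)
  = 0.7 + 5 × 1.530 = 0.7 + 7.65 = 8.35.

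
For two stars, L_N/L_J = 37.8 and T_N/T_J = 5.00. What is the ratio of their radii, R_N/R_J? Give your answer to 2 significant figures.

0.25

L ∝ R²T⁴ gives R ∝ √L / T², so
R_N/R_J = √(37.8) / (5.00)² = 6.148 / 25.00 = 0.2459.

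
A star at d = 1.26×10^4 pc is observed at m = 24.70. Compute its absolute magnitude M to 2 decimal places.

9.20

M = m − 5 log₁₀(d/10 pc) = 24.70 − 5 log₁₀(1.26×10^4/10)
  = 24.70 − 5 × 3.100 = 24.70 − 15.50 = 9.20.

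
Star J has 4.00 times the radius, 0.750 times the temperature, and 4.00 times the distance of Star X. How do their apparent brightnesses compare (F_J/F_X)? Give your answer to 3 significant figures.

L_J/L_X = (R_J/R_X)²(T_J/T_X)⁴ = (4.00)² × (0.750)⁴ = 5.062.
F_J/F_X = (L_J/L_X)/(d_J/d_X)² = 5.062 / (4.00)² = 0.3164.

0.316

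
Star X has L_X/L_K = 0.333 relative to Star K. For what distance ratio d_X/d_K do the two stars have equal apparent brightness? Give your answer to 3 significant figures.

Equal flux requires L_X/d_X² = L_K/d_K², so d_X/d_K = √(L_X/L_K)
= √(0.333) = 0.5771.

0.577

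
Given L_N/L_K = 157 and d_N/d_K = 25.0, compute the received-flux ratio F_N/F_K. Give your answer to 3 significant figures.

F = L/(4πd²), so F_N/F_K = (L_N/L_K) / (d_N/d_K)²
= 157 / (25.0)² = 157 / 625.0 = 0.2512.

0.251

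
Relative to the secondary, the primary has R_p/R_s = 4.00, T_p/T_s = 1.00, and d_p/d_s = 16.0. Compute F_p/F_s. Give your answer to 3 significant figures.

L_p/L_s = (R_p/R_s)²(T_p/T_s)⁴ = (4.00)² × (1.00)⁴ = 16.00.
F_p/F_s = (L_p/L_s)/(d_p/d_s)² = 16.00 / (16.0)² = 0.06250.

0.0625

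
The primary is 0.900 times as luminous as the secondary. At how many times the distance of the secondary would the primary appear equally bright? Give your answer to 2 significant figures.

0.95

Equal flux requires L_p/d_p² = L_s/d_s², so d_p/d_s = √(L_p/L_s)
= √(0.900) = 0.9487.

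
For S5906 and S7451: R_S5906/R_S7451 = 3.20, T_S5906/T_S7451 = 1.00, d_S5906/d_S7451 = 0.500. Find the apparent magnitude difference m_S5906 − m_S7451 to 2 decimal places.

-4.03

L_S5906/L_S7451 = (3.20)²(1.00)⁴ = 10.24.
F_S5906/F_S7451 = (L_S5906/L_S7451)/(d_S5906/d_S7451)² = 10.24/0.2500 = 40.96.
m_S5906 − m_S7451 = −2.5 log₁₀(40.96) = -4.03.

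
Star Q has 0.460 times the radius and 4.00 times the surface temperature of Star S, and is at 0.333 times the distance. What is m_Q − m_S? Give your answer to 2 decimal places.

-6.72

L_Q/L_S = (0.460)²(4.00)⁴ = 54.17.
F_Q/F_S = (L_Q/L_S)/(d_Q/d_S)² = 54.17/0.1109 = 488.5.
m_Q − m_S = −2.5 log₁₀(488.5) = -6.72.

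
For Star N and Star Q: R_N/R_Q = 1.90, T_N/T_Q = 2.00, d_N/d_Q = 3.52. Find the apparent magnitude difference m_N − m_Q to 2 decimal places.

L_N/L_Q = (1.90)²(2.00)⁴ = 57.76.
F_N/F_Q = (L_N/L_Q)/(d_N/d_Q)² = 57.76/12.39 = 4.662.
m_N − m_Q = −2.5 log₁₀(4.662) = -1.67.

-1.67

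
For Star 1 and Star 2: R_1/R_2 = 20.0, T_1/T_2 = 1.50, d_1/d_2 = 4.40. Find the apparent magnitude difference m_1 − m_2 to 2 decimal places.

L_1/L_2 = (20.0)²(1.50)⁴ = 2025.
F_1/F_2 = (L_1/L_2)/(d_1/d_2)² = 2025/19.36 = 104.6.
m_1 − m_2 = −2.5 log₁₀(104.6) = -5.05.

-5.05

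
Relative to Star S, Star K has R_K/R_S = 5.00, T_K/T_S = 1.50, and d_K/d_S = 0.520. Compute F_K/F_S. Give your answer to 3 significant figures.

L_K/L_S = (R_K/R_S)²(T_K/T_S)⁴ = (5.00)² × (1.50)⁴ = 126.6.
F_K/F_S = (L_K/L_S)/(d_K/d_S)² = 126.6 / (0.520)² = 468.1.

468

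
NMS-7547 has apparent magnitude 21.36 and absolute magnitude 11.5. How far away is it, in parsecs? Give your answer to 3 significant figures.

m − M = 5 log₁₀(d/10 pc)
21.36 − (11.5) = 9.86 = 5 log₁₀(d/10)
d = 10 × 10^(9.86/5) = 10 × 10^1.972 = 937.6 pc.

938 pc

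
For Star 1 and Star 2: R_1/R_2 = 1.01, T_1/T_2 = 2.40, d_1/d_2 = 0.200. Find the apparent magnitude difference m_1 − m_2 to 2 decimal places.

L_1/L_2 = (1.01)²(2.40)⁴ = 33.84.
F_1/F_2 = (L_1/L_2)/(d_1/d_2)² = 33.84/0.04000 = 846.1.
m_1 − m_2 = −2.5 log₁₀(846.1) = -7.32.

-7.32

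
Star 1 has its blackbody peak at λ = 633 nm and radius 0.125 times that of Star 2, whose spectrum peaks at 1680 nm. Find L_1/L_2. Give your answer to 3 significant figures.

0.775

Wien's law gives T ∝ 1/λ_max, so T_1/T_2 = λ_2/λ_1 = 1680/633 = 2.654.
Then L ∝ R²T⁴ gives L_1/L_2 = (0.125)² × (2.654)⁴ = 0.01562 × 49.62 = 0.7753.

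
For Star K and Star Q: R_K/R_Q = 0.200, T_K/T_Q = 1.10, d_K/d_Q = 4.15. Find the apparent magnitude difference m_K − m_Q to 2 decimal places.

L_K/L_Q = (0.200)²(1.10)⁴ = 0.05856.
F_K/F_Q = (L_K/L_Q)/(d_K/d_Q)² = 0.05856/17.22 = 0.003400.
m_K − m_Q = −2.5 log₁₀(0.003400) = 6.17.

6.17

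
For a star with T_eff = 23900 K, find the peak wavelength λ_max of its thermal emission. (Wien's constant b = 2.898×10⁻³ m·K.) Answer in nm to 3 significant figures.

λ_max = b/T = 2.898×10⁻³ / 23900 = 1.21×10^-7 m = 121.3 nm.

121 nm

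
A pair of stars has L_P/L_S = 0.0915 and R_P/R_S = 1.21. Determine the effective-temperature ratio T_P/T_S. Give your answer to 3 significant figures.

L ∝ R²T⁴ gives T ∝ (L/R²)^(1/4), so
T_P/T_S = (0.0915 / 1.21²)^(1/4) = (0.06250)^(1/4) = 0.5000.

0.500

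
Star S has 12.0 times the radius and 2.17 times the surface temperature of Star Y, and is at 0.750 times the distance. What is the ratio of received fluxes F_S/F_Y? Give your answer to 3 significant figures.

L_S/L_Y = (R_S/R_Y)²(T_S/T_Y)⁴ = (12.0)² × (2.17)⁴ = 3193.
F_S/F_Y = (L_S/L_Y)/(d_S/d_Y)² = 3193 / (0.750)² = 5676.

5.68×10^3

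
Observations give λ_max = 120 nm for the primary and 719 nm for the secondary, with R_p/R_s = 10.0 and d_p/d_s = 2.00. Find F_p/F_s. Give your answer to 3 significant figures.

3.22×10^4

Wien's law: T_p/T_s = λ_s/λ_p = 719/120 = 5.992.
L_p/L_s = (R_p/R_s)²(T_p/T_s)⁴ = (10.0)²(5.992)⁴ = 1.289×10^5.
F_p/F_s = (L_p/L_s)/(d_p/d_s)² = 1.289×10^5/(2.00)² = 3.222×10^4.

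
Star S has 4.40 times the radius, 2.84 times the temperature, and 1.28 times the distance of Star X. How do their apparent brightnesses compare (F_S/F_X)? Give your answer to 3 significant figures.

L_S/L_X = (R_S/R_X)²(T_S/T_X)⁴ = (4.40)² × (2.84)⁴ = 1259.
F_S/F_X = (L_S/L_X)/(d_S/d_X)² = 1259 / (1.28)² = 768.7.

769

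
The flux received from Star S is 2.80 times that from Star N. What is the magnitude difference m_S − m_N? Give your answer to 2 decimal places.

-1.12

m_S − m_N = −2.5 log₁₀(F_S/F_N) = −2.5 log₁₀(2.80) = −2.5 × (0.447) = -1.118.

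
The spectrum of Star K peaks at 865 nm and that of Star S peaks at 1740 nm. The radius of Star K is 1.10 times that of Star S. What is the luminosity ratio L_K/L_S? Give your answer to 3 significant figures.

Wien's law gives T ∝ 1/λ_max, so T_K/T_S = λ_S/λ_K = 1740/865 = 2.012.
Then L ∝ R²T⁴ gives L_K/L_S = (1.10)² × (2.012)⁴ = 1.210 × 16.37 = 19.81.

19.8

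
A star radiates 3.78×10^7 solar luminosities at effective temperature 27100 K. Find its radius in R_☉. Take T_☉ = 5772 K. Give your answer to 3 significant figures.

R/R_☉ = √(L/L_☉) / (T/T_☉)² = √(3.78×10^7) / (4.695)²
       = 6148 / 22.04 = 278.9.

279 R_☉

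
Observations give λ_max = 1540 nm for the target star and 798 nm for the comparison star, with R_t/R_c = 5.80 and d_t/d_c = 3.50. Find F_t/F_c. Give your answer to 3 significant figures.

0.198

Wien's law: T_t/T_c = λ_c/λ_t = 798/1540 = 0.5182.
L_t/L_c = (R_t/R_c)²(T_t/T_c)⁴ = (5.80)²(0.5182)⁴ = 2.425.
F_t/F_c = (L_t/L_c)/(d_t/d_c)² = 2.425/(3.50)² = 0.1980.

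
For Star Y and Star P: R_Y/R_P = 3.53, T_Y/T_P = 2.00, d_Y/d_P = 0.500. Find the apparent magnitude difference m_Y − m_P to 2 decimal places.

L_Y/L_P = (3.53)²(2.00)⁴ = 199.4.
F_Y/F_P = (L_Y/L_P)/(d_Y/d_P)² = 199.4/0.2500 = 797.5.
m_Y − m_P = −2.5 log₁₀(797.5) = -7.25.

-7.25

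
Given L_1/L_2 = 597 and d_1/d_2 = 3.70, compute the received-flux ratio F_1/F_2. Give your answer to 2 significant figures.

44

F = L/(4πd²), so F_1/F_2 = (L_1/L_2) / (d_1/d_2)²
= 597 / (3.70)² = 597 / 13.69 = 43.61.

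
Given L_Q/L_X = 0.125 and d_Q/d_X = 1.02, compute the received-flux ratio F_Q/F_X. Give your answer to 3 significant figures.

F = L/(4πd²), so F_Q/F_X = (L_Q/L_X) / (d_Q/d_X)²
= 0.125 / (1.02)² = 0.125 / 1.040 = 0.1201.

0.120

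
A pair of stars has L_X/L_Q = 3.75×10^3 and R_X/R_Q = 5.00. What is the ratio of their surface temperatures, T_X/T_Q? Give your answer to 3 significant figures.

3.50

L ∝ R²T⁴ gives T ∝ (L/R²)^(1/4), so
T_X/T_Q = (3.75×10^3 / 5.00²)^(1/4) = (150.0)^(1/4) = 3.500.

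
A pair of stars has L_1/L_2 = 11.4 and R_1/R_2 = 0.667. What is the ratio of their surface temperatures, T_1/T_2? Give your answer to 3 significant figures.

2.25

L ∝ R²T⁴ gives T ∝ (L/R²)^(1/4), so
T_1/T_2 = (11.4 / 0.667²)^(1/4) = (25.62)^(1/4) = 2.250.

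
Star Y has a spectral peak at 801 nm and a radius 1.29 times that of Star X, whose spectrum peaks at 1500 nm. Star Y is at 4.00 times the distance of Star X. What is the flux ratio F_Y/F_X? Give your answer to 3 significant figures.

Wien's law: T_Y/T_X = λ_X/λ_Y = 1500/801 = 1.873.
L_Y/L_X = (R_Y/R_X)²(T_Y/T_X)⁴ = (1.29)²(1.873)⁴ = 20.47.
F_Y/F_X = (L_Y/L_X)/(d_Y/d_X)² = 20.47/(4.00)² = 1.279.

1.28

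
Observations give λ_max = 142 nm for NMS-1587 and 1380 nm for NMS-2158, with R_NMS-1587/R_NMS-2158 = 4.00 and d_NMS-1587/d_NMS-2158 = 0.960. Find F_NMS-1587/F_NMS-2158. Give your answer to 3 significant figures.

1.55×10^5

Wien's law: T_NMS-1587/T_NMS-2158 = λ_NMS-2158/λ_NMS-1587 = 1380/142 = 9.718.
L_NMS-1587/L_NMS-2158 = (R_NMS-1587/R_NMS-2158)²(T_NMS-1587/T_NMS-2158)⁴ = (4.00)²(9.718)⁴ = 1.427×10^5.
F_NMS-1587/F_NMS-2158 = (L_NMS-1587/L_NMS-2158)/(d_NMS-1587/d_NMS-2158)² = 1.427×10^5/(0.960)² = 1.549×10^5.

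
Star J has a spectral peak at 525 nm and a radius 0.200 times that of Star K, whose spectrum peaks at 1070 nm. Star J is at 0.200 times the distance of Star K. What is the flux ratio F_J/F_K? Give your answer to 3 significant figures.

Wien's law: T_J/T_K = λ_K/λ_J = 1070/525 = 2.038.
L_J/L_K = (R_J/R_K)²(T_J/T_K)⁴ = (0.200)²(2.038)⁴ = 0.6902.
F_J/F_K = (L_J/L_K)/(d_J/d_K)² = 0.6902/(0.200)² = 17.25.

17.3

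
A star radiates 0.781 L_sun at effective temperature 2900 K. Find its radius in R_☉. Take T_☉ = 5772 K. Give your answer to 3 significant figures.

R/R_☉ = √(L/L_☉) / (T/T_☉)² = √(0.781) / (0.5024)²
       = 0.8837 / 0.2524 = 3.501.

3.50 R_☉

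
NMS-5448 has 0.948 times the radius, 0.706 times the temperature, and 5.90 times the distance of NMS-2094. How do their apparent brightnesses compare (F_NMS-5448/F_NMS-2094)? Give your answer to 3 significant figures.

0.00641

L_NMS-5448/L_NMS-2094 = (R_NMS-5448/R_NMS-2094)²(T_NMS-5448/T_NMS-2094)⁴ = (0.948)² × (0.706)⁴ = 0.2233.
F_NMS-5448/F_NMS-2094 = (L_NMS-5448/L_NMS-2094)/(d_NMS-5448/d_NMS-2094)² = 0.2233 / (5.90)² = 0.006414.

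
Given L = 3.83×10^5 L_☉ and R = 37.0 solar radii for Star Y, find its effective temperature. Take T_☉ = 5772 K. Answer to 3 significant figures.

2.36×10^4 K

T/T_☉ = (L/L_☉)^(1/4) / (R/R_☉)^(1/2)
T = 5772 × (3.83×10^5)^(1/4) / √(37.0) = 5772 × 24.88 / 6.083 = 2.361×10^4 K.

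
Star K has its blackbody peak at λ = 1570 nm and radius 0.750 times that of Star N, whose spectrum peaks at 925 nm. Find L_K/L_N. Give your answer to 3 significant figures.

Wien's law gives T ∝ 1/λ_max, so T_K/T_N = λ_N/λ_K = 925/1570 = 0.5892.
Then L ∝ R²T⁴ gives L_K/L_N = (0.750)² × (0.5892)⁴ = 0.5625 × 0.1205 = 0.06778.

0.0678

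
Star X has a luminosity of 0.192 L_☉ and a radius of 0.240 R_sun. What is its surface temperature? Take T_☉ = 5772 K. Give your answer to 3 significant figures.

T/T_☉ = (L/L_☉)^(1/4) / (R/R_☉)^(1/2)
T = 5772 × (0.192)^(1/4) / √(0.240) = 5772 × 0.6620 / 0.4899 = 7799 K.

7.80×10^3 K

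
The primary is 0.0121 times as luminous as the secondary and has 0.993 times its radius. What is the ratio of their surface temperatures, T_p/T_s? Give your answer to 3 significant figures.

0.333

L ∝ R²T⁴ gives T ∝ (L/R²)^(1/4), so
T_p/T_s = (0.0121 / 0.993²)^(1/4) = (0.01227)^(1/4) = 0.3328.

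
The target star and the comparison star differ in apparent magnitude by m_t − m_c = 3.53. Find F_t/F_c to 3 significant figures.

F_t/F_c = 10^(−(m_t − m_c)/2.5) = 10^(-3.53/2.5) = 10^-1.412 = 0.03873.

0.0387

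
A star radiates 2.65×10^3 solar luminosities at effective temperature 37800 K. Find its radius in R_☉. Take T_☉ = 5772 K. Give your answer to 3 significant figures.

1.20 R_☉

R/R_☉ = √(L/L_☉) / (T/T_☉)² = √(2.65×10^3) / (6.549)²
       = 51.48 / 42.89 = 1.200.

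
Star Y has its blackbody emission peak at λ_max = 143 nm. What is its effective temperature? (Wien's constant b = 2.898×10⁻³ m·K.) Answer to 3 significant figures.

T = b/λ_max = 2.898×10⁻³ / (143×10⁻⁹) = 2.027×10^4 K.

2.03×10^4 K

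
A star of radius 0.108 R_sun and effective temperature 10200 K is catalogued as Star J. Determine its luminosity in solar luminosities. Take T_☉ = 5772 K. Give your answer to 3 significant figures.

L/L_☉ = (R/R_☉)² (T/T_☉)⁴ = (0.108)² × (10200/5772)⁴
       = 0.01166 × (1.767)⁴ = 0.01166 × 9.752 = 0.1137.

0.114 solar luminosities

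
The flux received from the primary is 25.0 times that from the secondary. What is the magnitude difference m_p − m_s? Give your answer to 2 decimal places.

-3.49

m_p − m_s = −2.5 log₁₀(F_p/F_s) = −2.5 log₁₀(25.0) = −2.5 × (1.398) = -3.495.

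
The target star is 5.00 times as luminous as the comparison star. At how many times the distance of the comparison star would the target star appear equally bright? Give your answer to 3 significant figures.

2.24

Equal flux requires L_t/d_t² = L_c/d_c², so d_t/d_c = √(L_t/L_c)
= √(5.00) = 2.236.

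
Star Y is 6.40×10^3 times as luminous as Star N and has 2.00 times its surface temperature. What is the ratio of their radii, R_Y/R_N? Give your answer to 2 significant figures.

L ∝ R²T⁴ gives R ∝ √L / T², so
R_Y/R_N = √(6.40×10^3) / (2.00)² = 80.00 / 4.000 = 20.00.

20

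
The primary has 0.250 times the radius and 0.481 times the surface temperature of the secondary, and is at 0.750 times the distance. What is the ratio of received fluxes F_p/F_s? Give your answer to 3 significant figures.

L_p/L_s = (R_p/R_s)²(T_p/T_s)⁴ = (0.250)² × (0.481)⁴ = 0.003345.
F_p/F_s = (L_p/L_s)/(d_p/d_s)² = 0.003345 / (0.750)² = 0.005948.

0.00595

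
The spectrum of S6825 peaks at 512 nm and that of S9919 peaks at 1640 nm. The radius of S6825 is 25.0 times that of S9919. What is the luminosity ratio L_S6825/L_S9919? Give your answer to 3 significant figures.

Wien's law gives T ∝ 1/λ_max, so T_S6825/T_S9919 = λ_S9919/λ_S6825 = 1640/512 = 3.203.
Then L ∝ R²T⁴ gives L_S6825/L_S9919 = (25.0)² × (3.203)⁴ = 625.0 × 105.3 = 6.579×10^4.

6.58×10^4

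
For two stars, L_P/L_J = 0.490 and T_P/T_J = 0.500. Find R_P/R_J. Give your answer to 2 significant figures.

2.8

L ∝ R²T⁴ gives R ∝ √L / T², so
R_P/R_J = √(0.490) / (0.500)² = 0.7000 / 0.2500 = 2.800.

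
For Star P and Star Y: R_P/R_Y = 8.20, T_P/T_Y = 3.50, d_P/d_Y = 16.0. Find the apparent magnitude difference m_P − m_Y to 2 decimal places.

-3.99

L_P/L_Y = (8.20)²(3.50)⁴ = 1.009×10^4.
F_P/F_Y = (L_P/L_Y)/(d_P/d_Y)² = 1.009×10^4/256.0 = 39.41.
m_P − m_Y = −2.5 log₁₀(39.41) = -3.99.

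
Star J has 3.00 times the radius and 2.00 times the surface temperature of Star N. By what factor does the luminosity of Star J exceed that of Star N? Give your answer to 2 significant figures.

1.4×10^2

From the Stefan–Boltzmann law, L ∝ R²T⁴, so
L_J/L_N = (R_J/R_N)² (T_J/T_N)⁴ = (3.00)² × (2.00)⁴ = 9.000 × 16.00 = 144.0.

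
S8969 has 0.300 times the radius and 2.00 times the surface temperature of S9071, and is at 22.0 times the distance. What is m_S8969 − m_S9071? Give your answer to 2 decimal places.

L_S8969/L_S9071 = (0.300)²(2.00)⁴ = 1.440.
F_S8969/F_S9071 = (L_S8969/L_S9071)/(d_S8969/d_S9071)² = 1.440/484.0 = 0.002975.
m_S8969 − m_S9071 = −2.5 log₁₀(0.002975) = 6.32.

6.32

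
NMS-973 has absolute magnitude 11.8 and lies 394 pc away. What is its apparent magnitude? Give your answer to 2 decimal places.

m = M + 5 log₁₀(d/10 pc) = 11.8 + 5 log₁₀(394/10)
  = 11.8 + 5 × 1.595 = 11.8 + 7.98 = 19.78.

19.78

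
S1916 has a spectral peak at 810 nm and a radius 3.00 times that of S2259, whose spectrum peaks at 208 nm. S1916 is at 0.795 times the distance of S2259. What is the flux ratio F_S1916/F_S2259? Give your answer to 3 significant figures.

Wien's law: T_S1916/T_S2259 = λ_S2259/λ_S1916 = 208/810 = 0.2568.
L_S1916/L_S2259 = (R_S1916/R_S2259)²(T_S1916/T_S2259)⁴ = (3.00)²(0.2568)⁴ = 0.03913.
F_S1916/F_S2259 = (L_S1916/L_S2259)/(d_S1916/d_S2259)² = 0.03913/(0.795)² = 0.06192.

0.0619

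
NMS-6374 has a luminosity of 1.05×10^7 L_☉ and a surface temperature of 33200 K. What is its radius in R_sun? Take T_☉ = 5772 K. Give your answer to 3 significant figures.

97.9 R_sun

R/R_☉ = √(L/L_☉) / (T/T_☉)² = √(1.05×10^7) / (5.752)²
       = 3240 / 33.08 = 97.94.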